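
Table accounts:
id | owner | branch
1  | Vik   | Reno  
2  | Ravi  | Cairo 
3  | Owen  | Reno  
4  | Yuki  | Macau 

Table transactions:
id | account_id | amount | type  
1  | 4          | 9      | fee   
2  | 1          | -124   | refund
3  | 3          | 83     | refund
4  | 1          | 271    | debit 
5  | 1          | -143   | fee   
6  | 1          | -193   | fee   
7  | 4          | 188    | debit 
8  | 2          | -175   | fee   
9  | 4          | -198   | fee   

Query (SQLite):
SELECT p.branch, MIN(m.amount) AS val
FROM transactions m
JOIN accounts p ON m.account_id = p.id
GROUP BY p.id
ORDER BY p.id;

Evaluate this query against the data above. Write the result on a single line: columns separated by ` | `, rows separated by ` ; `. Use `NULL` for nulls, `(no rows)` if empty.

Join each transactions row to its accounts via account_id.
Group joined rows by accounts.id; compute MIN(m.amount) per group.
  1: ids {2, 4, 5, 6} → MIN(m.amount)=-193
  2: ids {8} → MIN(m.amount)=-175
  3: ids {3} → MIN(m.amount)=83
  4: ids {1, 7, 9} → MIN(m.amount)=-198

Reno | -193 ; Cairo | -175 ; Reno | 83 ; Macau | -198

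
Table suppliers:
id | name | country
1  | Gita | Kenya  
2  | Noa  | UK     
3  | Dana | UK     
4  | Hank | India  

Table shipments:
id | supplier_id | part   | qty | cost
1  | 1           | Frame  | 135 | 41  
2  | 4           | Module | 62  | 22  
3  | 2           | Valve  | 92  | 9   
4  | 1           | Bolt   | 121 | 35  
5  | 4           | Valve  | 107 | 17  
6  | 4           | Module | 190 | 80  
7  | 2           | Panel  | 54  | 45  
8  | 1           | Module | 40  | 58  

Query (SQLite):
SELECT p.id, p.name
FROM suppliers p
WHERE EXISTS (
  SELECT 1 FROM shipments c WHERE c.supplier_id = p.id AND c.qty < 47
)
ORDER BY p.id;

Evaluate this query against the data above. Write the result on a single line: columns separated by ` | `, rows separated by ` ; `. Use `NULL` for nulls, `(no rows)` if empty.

For each suppliers row, check whether any shipments with matching supplier_id has qty < 47.
Keep rows where that is true.

1 | Gita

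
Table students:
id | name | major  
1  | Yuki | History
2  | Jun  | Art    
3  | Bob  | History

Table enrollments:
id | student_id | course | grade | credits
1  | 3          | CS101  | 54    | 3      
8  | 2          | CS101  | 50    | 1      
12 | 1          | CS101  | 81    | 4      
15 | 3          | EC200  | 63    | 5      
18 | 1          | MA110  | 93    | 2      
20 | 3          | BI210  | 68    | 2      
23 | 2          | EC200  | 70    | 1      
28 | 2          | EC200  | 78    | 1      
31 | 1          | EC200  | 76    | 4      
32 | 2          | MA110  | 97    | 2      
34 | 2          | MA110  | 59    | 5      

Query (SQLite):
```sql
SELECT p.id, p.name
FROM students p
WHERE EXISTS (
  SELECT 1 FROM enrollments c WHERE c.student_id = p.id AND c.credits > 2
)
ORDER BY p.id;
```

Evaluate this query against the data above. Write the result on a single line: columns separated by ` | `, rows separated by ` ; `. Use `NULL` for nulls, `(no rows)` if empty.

For each students row, check whether any enrollments with matching student_id has credits > 2.
Keep rows where that is true.

1 | Yuki ; 2 | Jun ; 3 | Bob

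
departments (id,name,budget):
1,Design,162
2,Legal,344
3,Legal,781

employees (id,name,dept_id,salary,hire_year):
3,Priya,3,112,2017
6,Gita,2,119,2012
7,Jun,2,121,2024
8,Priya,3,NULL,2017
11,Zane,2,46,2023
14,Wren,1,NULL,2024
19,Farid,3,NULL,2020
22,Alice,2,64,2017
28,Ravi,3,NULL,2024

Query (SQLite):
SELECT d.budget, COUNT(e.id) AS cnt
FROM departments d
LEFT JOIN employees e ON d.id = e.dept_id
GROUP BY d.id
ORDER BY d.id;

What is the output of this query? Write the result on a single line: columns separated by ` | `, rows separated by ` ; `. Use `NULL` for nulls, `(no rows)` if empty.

LEFT JOIN keeps every departments row; unmatched ones get NULL for employees columns.
Group by departments.id and compute COUNT(e.id). COUNT(col) of an all-NULL group is 0.
  1: ids {14} → COUNT(e.id)=1
  2: ids {6, 7, 11, 22} → COUNT(e.id)=4
  3: ids {3, 8, 19, 28} → COUNT(e.id)=4

162 | 1 ; 344 | 4 ; 781 | 4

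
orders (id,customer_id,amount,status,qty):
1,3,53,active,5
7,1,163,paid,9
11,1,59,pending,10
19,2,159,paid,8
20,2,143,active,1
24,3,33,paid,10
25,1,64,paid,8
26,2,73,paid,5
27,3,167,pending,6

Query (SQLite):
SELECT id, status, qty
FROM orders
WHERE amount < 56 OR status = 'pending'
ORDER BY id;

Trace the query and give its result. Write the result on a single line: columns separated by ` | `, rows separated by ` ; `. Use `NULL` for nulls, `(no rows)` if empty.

amount < 56: ids {1, 24}
status = 'pending': ids {11, 27}
Combine with OR.

1 | active | 5 ; 11 | pending | 10 ; 24 | paid | 10 ; 27 | pending | 6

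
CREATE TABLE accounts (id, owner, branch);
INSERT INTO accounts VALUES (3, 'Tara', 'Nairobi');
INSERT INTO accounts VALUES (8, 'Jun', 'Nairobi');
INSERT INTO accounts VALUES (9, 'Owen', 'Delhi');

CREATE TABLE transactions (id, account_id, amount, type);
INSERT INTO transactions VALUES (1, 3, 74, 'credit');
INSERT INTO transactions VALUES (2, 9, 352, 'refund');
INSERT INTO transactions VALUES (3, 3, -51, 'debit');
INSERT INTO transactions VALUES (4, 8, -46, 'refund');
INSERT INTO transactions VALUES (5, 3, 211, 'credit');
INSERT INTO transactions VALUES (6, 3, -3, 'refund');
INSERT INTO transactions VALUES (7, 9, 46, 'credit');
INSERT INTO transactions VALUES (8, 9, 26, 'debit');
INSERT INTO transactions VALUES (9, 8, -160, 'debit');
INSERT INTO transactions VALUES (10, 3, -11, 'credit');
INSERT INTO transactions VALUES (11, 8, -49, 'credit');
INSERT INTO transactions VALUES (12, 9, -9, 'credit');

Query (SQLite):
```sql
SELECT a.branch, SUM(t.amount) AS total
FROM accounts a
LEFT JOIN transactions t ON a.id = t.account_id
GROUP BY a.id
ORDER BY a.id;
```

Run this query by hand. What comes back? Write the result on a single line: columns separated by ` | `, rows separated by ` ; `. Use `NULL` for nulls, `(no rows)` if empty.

LEFT JOIN keeps every accounts row; unmatched ones get NULL for transactions columns.
Group by accounts.id and compute SUM(t.amount). SUM over an all-NULL group is NULL.
  3: ids {1, 3, 5, 6, 10} → SUM(t.amount)=220
  8: ids {4, 9, 11} → SUM(t.amount)=-255
  9: ids {2, 7, 8, 12} → SUM(t.amount)=415

Nairobi | 220 ; Nairobi | -255 ; Delhi | 415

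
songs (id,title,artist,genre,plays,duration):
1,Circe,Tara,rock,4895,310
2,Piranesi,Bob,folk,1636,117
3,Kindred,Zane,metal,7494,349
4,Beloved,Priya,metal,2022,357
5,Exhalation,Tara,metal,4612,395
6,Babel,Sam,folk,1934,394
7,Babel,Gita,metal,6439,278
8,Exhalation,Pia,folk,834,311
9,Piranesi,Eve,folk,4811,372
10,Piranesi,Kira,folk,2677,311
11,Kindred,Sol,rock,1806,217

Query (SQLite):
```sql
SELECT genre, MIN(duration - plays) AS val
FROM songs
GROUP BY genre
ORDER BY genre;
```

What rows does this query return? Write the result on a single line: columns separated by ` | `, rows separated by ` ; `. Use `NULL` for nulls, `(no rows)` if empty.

folk | -4439 ; metal | -7145 ; rock | -4585

For each row compute duration - plays.
Group by genre; take MIN of the expression per group.
  folk: ids {2, 6, 8, 9, 10} → MIN(duration - plays)=-4439
  metal: ids {3, 4, 5, 7} → MIN(duration - plays)=-7145
  rock: ids {1, 11} → MIN(duration - plays)=-4585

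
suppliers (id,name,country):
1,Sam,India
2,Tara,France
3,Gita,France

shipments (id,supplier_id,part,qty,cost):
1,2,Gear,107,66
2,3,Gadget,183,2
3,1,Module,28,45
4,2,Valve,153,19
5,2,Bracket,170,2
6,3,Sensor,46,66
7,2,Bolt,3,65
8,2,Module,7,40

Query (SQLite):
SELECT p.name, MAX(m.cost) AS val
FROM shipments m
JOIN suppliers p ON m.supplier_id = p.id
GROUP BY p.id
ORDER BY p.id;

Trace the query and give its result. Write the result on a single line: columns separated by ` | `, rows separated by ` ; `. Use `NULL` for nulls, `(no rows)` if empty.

Join each shipments row to its suppliers via supplier_id.
Group joined rows by suppliers.id; compute MAX(m.cost) per group.
  1: ids {3} → MAX(m.cost)=45
  2: ids {1, 4, 5, 7, 8} → MAX(m.cost)=66
  3: ids {2, 6} → MAX(m.cost)=66

Sam | 45 ; Tara | 66 ; Gita | 66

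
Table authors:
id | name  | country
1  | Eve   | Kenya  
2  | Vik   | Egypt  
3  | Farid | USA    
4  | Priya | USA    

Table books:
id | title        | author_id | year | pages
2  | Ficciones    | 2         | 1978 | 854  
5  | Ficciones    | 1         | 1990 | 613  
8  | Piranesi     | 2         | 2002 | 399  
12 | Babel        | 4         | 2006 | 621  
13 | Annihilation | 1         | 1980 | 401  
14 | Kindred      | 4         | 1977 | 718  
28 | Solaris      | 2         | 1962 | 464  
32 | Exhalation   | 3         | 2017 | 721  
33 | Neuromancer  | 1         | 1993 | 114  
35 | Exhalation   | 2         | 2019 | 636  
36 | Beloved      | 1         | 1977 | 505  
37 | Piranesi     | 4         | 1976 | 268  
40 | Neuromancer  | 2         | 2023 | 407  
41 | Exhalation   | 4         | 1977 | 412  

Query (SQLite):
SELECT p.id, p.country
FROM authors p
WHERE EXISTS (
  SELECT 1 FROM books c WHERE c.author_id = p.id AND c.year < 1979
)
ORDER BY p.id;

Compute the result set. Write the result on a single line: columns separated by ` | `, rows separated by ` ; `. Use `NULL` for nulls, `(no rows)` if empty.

1 | Kenya ; 2 | Egypt ; 4 | USA

For each authors row, check whether any books with matching author_id has year < 1979.
Keep rows where that is true.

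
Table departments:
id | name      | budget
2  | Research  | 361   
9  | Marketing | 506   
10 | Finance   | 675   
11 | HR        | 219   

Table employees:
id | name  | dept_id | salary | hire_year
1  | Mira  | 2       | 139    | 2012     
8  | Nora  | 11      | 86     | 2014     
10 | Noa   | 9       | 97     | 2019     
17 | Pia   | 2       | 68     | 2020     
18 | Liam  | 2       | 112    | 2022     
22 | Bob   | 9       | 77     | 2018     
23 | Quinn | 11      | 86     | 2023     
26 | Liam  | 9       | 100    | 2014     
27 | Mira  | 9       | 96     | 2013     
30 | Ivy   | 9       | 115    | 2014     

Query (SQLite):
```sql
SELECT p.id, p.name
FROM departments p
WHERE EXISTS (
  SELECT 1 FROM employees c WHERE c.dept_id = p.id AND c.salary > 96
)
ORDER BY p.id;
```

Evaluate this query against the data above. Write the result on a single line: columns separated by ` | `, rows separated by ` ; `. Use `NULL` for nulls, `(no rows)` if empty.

2 | Research ; 9 | Marketing

For each departments row, check whether any employees with matching dept_id has salary > 96.
Keep rows where that is true.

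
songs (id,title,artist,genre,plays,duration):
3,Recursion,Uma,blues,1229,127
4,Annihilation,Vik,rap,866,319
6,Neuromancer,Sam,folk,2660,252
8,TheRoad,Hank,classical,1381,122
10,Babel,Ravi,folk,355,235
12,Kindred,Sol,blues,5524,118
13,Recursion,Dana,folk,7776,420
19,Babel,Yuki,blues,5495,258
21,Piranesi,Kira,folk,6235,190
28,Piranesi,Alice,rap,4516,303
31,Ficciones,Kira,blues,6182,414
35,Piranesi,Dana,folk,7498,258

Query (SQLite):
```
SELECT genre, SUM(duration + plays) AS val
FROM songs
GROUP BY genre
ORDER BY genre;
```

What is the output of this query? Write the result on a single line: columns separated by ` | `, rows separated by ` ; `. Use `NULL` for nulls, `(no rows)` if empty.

blues | 19347 ; classical | 1503 ; folk | 25879 ; rap | 6004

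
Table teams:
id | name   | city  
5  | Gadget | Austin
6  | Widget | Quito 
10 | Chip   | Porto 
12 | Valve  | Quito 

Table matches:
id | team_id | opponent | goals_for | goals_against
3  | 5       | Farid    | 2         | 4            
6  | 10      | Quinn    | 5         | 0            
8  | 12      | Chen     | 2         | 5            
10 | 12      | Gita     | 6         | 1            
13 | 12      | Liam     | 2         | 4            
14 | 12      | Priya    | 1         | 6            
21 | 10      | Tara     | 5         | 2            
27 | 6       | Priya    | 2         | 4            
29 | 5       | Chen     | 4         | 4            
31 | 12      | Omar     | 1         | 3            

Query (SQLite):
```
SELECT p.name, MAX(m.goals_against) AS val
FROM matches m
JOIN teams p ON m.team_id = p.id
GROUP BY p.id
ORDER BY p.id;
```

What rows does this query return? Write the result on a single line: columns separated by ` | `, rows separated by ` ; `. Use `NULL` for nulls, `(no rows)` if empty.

Join each matches row to its teams via team_id.
Group joined rows by teams.id; compute MAX(m.goals_against) per group.
  5: ids {3, 29} → MAX(m.goals_against)=4
  6: ids {27} → MAX(m.goals_against)=4
  10: ids {6, 21} → MAX(m.goals_against)=2
  12: ids {8, 10, 13, 14, 31} → MAX(m.goals_against)=6

Gadget | 4 ; Widget | 4 ; Chip | 2 ; Valve | 6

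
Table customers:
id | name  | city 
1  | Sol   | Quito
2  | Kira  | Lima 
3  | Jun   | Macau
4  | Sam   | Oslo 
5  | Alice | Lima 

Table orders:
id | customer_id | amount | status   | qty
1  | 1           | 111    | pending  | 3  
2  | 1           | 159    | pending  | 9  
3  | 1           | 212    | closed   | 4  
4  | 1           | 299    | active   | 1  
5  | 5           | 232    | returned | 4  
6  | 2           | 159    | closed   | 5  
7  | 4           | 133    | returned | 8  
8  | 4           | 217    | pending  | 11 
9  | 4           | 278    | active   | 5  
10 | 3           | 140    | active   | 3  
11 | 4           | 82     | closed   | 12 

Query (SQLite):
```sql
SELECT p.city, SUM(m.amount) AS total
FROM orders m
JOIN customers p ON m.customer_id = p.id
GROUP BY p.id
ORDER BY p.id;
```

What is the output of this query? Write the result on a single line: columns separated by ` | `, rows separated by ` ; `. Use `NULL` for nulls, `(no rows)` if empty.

Quito | 781 ; Lima | 159 ; Macau | 140 ; Oslo | 710 ; Lima | 232

Join each orders row to its customers via customer_id.
Group joined rows by customers.id; compute SUM(m.amount) per group.
  1: ids {1, 2, 3, 4} → SUM(m.amount)=781
  2: ids {6} → SUM(m.amount)=159
  3: ids {10} → SUM(m.amount)=140
  4: ids {7, 8, 9, 11} → SUM(m.amount)=710
  5: ids {5} → SUM(m.amount)=232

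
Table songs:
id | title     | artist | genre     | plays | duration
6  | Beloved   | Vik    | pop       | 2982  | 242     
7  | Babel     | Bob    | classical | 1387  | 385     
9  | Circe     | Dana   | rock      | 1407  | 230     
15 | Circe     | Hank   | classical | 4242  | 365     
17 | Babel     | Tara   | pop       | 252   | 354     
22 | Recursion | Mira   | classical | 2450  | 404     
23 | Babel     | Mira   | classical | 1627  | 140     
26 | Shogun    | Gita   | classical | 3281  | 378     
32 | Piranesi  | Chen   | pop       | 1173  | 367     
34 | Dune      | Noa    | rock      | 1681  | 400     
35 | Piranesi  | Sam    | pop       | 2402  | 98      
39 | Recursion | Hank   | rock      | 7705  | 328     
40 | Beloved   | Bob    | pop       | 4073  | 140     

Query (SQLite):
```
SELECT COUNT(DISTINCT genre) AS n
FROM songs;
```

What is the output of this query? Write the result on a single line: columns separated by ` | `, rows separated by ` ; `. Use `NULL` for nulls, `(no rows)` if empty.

3

Count distinct non-NULL genre values.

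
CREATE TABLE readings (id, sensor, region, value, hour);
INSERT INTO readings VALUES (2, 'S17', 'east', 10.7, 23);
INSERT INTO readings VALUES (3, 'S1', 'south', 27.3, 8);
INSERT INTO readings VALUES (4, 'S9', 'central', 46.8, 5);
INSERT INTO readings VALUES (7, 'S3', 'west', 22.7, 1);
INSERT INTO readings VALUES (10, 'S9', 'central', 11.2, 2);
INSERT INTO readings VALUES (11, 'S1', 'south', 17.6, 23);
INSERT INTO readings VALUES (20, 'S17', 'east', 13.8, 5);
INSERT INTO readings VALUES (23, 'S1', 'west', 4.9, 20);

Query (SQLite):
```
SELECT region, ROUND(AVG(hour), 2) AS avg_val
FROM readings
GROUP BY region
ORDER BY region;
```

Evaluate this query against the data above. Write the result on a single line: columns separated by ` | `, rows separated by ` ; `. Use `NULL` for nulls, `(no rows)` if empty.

Partition readings by region; compute ROUND(AVG(hour), 2) within each group.
  central: ids {4, 10} → ROUND(AVG(hour), 2)=3.5
  east: ids {2, 20} → ROUND(AVG(hour), 2)=14
  south: ids {3, 11} → ROUND(AVG(hour), 2)=15.5
  west: ids {7, 23} → ROUND(AVG(hour), 2)=10.5

central | 3.5 ; east | 14 ; south | 15.5 ; west | 10.5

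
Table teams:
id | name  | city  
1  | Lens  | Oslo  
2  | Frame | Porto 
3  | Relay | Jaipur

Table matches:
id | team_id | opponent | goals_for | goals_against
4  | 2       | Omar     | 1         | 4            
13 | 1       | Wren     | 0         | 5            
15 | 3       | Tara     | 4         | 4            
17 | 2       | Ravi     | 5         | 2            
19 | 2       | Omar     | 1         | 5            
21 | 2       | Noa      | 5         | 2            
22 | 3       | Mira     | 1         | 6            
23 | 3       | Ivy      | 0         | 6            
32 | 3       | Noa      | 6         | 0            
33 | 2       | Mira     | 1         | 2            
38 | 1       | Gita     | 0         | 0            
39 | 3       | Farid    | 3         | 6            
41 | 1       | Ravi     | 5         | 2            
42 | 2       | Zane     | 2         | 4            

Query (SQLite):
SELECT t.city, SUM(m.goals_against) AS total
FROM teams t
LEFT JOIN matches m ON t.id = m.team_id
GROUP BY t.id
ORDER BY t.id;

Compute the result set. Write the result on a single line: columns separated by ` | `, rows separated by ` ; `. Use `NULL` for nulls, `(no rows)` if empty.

Oslo | 7 ; Porto | 19 ; Jaipur | 22

LEFT JOIN keeps every teams row; unmatched ones get NULL for matches columns.
Group by teams.id and compute SUM(m.goals_against). SUM over an all-NULL group is NULL.
  1: ids {13, 38, 41} → SUM(m.goals_against)=7
  2: ids {4, 17, 19, 21, 33, 42} → SUM(m.goals_against)=19
  3: ids {15, 22, 23, 32, 39} → SUM(m.goals_against)=22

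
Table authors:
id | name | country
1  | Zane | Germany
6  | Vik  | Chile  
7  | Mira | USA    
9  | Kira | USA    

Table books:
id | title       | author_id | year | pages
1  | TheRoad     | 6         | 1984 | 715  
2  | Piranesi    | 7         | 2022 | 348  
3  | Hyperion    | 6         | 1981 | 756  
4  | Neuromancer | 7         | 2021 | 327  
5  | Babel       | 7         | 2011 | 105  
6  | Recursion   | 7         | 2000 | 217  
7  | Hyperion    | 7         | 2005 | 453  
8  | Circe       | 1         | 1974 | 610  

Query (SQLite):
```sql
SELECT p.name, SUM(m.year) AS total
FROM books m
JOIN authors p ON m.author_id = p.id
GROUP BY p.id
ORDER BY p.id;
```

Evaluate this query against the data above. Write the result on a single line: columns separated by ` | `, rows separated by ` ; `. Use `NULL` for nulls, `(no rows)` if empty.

Zane | 1974 ; Vik | 3965 ; Mira | 10059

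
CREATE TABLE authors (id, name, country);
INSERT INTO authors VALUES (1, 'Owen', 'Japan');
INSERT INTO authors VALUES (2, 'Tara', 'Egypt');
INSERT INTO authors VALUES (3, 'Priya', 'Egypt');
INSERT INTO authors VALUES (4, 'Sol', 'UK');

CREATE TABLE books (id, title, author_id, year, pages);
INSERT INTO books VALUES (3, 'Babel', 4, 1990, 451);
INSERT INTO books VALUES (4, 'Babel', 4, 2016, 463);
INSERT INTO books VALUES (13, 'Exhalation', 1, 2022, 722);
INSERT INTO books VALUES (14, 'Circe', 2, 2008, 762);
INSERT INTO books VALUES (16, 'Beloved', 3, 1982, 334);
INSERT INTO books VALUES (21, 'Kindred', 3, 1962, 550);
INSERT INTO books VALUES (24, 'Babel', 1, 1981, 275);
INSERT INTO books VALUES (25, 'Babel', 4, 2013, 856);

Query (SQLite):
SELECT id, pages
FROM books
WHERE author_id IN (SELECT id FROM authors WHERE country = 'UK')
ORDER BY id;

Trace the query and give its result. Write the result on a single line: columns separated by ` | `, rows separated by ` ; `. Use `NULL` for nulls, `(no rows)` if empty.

3 | 451 ; 4 | 463 ; 25 | 856

Inner query: authors.id where country = 'UK'.
Outer: keep books rows whose author_id is in that set.
Inner query → {4}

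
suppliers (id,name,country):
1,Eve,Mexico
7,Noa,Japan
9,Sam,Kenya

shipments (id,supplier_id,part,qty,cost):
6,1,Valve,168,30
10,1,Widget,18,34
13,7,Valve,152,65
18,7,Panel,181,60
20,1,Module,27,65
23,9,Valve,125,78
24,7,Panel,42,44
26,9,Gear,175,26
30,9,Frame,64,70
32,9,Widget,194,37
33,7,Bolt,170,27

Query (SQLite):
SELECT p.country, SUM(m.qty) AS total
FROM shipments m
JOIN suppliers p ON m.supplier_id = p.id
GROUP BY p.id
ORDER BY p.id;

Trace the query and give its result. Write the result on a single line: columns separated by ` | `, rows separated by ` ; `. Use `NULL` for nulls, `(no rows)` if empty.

Join each shipments row to its suppliers via supplier_id.
Group joined rows by suppliers.id; compute SUM(m.qty) per group.
  1: ids {6, 10, 20} → SUM(m.qty)=213
  7: ids {13, 18, 24, 33} → SUM(m.qty)=545
  9: ids {23, 26, 30, 32} → SUM(m.qty)=558

Mexico | 213 ; Japan | 545 ; Kenya | 558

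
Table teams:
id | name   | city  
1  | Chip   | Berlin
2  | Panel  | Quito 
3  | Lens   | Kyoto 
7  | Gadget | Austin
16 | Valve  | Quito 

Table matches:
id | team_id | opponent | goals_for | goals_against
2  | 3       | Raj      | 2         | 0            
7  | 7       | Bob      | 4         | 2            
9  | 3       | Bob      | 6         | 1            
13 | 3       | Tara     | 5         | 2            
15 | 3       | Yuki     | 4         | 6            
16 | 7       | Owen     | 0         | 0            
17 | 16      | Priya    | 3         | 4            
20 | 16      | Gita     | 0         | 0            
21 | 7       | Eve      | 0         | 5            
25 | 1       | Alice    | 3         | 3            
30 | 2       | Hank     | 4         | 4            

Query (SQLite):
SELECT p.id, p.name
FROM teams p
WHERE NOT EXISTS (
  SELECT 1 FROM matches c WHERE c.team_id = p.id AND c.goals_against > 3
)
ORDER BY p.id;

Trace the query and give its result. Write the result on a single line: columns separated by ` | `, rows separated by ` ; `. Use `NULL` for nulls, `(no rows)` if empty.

For each teams row, check whether any matches with matching team_id has goals_against > 3.
Keep rows where that is false.

1 | Chip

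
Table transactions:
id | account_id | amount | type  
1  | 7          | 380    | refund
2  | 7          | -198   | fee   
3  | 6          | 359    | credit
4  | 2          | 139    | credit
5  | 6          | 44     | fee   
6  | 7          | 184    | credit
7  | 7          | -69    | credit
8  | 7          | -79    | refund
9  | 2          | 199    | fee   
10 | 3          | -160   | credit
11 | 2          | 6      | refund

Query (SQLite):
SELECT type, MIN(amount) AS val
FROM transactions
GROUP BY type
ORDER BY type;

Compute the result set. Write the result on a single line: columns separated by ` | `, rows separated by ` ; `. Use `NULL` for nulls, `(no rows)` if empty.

credit | -160 ; fee | -198 ; refund | -79

Partition transactions by type; compute MIN(amount) within each group.
  credit: ids {3, 4, 6, 7, 10} → MIN(amount)=-160
  fee: ids {2, 5, 9} → MIN(amount)=-198
  refund: ids {1, 8, 11} → MIN(amount)=-79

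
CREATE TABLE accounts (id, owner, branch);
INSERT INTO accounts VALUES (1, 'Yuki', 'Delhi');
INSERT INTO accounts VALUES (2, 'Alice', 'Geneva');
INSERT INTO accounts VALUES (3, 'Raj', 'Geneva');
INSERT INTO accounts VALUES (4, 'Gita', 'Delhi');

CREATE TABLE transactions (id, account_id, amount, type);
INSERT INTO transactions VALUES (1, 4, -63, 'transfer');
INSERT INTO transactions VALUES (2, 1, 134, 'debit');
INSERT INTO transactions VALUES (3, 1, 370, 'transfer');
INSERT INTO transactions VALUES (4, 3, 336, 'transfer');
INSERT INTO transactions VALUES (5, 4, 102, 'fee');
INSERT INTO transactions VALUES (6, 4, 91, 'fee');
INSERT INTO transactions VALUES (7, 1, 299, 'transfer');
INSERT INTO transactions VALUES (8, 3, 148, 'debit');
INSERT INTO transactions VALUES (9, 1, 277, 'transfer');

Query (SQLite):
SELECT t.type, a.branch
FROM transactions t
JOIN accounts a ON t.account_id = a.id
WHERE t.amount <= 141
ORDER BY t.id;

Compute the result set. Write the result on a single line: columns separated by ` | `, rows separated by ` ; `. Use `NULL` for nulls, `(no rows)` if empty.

Each transactions row matches the accounts row where account_id = accounts.id.
Then keep rows with t.amount <= 141.

transfer | Delhi ; debit | Delhi ; fee | Delhi ; fee | Delhi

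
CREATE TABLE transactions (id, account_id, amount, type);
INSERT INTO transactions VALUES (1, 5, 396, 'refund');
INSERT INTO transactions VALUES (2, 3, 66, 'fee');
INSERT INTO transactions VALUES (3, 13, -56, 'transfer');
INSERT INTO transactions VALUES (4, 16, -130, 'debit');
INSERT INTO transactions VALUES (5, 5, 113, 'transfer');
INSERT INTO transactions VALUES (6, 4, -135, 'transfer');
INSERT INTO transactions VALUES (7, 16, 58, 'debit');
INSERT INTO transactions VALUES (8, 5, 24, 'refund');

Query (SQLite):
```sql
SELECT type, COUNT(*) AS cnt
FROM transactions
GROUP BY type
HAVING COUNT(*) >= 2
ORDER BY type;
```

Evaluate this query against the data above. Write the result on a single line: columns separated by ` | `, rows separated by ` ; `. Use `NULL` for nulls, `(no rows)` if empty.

Partition transactions by type; compute COUNT(*) within each group.
HAVING: keep groups with count ≥ 2.
  debit: ids {4, 7} → COUNT(*)=2
  fee: ids {2} → COUNT(*)=1
  refund: ids {1, 8} → COUNT(*)=2
  transfer: ids {3, 5, 6} → COUNT(*)=3

debit | 2 ; refund | 2 ; transfer | 3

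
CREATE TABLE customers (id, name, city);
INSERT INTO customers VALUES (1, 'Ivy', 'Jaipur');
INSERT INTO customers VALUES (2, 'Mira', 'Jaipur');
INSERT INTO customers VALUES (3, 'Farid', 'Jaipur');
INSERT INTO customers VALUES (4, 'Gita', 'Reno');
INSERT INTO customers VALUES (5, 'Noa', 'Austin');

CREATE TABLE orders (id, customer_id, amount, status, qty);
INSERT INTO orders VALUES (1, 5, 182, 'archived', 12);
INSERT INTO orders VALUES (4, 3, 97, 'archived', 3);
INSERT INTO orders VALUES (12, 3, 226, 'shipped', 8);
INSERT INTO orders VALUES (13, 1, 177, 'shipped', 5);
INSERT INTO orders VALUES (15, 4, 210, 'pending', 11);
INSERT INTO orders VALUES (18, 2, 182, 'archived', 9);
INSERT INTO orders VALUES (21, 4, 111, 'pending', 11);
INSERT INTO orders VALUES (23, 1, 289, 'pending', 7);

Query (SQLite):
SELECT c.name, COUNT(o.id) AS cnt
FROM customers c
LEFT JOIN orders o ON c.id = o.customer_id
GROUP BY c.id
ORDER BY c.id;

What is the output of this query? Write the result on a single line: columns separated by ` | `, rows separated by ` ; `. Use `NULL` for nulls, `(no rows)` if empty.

Ivy | 2 ; Mira | 1 ; Farid | 2 ; Gita | 2 ; Noa | 1

LEFT JOIN keeps every customers row; unmatched ones get NULL for orders columns.
Group by customers.id and compute COUNT(o.id). COUNT(col) of an all-NULL group is 0.
  1: ids {13, 23} → COUNT(o.id)=2
  2: ids {18} → COUNT(o.id)=1
  3: ids {4, 12} → COUNT(o.id)=2
  4: ids {15, 21} → COUNT(o.id)=2
  5: ids {1} → COUNT(o.id)=1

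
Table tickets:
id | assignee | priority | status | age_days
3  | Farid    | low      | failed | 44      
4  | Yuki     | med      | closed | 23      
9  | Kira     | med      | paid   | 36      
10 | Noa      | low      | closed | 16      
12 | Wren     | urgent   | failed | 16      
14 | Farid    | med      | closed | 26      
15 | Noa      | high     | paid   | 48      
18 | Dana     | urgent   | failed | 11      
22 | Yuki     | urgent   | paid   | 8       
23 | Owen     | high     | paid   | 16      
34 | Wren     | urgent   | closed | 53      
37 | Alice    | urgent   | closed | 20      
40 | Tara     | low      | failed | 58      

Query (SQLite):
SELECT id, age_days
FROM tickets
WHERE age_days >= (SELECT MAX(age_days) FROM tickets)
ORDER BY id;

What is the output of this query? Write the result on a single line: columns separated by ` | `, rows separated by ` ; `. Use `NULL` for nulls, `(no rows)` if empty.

40 | 58

Scalar subquery: MAX(age_days) over all tickets rows = 58.
Keep rows where age_days >= that value.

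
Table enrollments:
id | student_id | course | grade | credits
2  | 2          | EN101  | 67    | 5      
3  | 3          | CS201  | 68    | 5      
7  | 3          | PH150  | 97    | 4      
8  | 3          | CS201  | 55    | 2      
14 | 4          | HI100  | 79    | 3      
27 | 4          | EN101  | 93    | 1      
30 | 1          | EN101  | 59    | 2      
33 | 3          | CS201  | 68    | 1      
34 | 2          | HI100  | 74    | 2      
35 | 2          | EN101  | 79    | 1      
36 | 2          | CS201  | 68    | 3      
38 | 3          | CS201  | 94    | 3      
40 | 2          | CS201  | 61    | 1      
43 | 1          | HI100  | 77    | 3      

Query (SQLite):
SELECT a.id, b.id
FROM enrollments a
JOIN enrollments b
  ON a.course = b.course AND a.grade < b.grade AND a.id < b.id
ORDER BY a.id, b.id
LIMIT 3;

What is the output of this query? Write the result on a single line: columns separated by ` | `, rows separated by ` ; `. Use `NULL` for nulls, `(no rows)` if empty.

2 | 27 ; 2 | 35 ; 3 | 38

Pairs (a,b) with same course, a.grade < b.grade, a.id < b.id.
course groups: CS201:{3,8,33,36,38,40} EN101:{2,27,30,35} HI100:{14,34,43} PH150:{7}
Ordered by (a.id, b.id); first 3.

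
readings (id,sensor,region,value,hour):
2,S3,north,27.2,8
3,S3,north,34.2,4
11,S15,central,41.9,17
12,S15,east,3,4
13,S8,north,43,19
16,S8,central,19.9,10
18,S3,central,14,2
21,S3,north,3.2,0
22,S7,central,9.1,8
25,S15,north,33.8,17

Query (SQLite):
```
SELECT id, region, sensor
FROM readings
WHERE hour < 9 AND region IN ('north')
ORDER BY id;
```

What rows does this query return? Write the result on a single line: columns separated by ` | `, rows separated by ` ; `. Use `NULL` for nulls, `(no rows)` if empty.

hour < 9: ids {2, 3, 12, 18, 21, 22}
region IN ('north'): ids {2, 3, 13, 21, 25}
Combine with AND.

2 | north | S3 ; 3 | north | S3 ; 21 | north | S3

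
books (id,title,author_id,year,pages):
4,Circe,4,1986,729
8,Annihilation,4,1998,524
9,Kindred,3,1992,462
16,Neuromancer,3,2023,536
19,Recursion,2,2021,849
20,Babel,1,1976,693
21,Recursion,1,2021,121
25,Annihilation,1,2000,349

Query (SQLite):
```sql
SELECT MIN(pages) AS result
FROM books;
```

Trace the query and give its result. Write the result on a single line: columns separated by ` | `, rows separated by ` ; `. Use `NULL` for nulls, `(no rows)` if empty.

121

All pages values: [729, 524, 462, 536, 849, 693, 121, 349].
MIN of non-NULL values = 121.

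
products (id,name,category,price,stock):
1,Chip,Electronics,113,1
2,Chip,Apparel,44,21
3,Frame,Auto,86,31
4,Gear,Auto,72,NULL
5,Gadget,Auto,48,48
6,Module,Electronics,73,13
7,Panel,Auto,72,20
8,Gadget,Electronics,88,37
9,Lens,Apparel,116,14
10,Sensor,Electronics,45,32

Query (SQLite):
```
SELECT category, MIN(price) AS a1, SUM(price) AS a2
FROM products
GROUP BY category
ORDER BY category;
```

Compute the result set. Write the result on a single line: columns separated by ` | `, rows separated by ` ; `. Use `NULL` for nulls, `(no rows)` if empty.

Group products by category.
Per group compute: MIN(price), SUM(price).
  Apparel: ids {2, 9} → MIN(price)=44, SUM(price)=160
  Auto: ids {3, 4, 5, 7} → MIN(price)=48, SUM(price)=278
  Electronics: ids {1, 6, 8, 10} → MIN(price)=45, SUM(price)=319

Apparel | 44 | 160 ; Auto | 48 | 278 ; Electronics | 45 | 319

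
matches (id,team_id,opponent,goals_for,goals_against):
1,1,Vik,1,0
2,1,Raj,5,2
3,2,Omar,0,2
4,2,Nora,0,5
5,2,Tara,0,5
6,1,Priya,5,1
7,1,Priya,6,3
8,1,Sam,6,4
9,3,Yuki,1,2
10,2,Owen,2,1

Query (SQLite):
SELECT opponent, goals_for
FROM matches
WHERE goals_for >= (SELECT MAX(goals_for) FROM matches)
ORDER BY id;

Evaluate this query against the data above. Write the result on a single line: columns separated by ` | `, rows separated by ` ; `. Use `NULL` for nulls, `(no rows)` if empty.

Scalar subquery: MAX(goals_for) over all matches rows = 6.
Keep rows where goals_for >= that value.

Priya | 6 ; Sam | 6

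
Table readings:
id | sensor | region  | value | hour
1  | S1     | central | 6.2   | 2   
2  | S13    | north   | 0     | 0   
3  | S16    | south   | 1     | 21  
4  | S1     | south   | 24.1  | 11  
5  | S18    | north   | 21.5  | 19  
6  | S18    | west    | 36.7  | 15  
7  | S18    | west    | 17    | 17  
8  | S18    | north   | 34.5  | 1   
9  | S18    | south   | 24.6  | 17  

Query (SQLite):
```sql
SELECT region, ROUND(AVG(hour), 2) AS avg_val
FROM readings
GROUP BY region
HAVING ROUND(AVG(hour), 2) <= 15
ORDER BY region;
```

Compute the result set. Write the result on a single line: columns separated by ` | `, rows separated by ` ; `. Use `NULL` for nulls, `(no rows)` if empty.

central | 2 ; north | 6.67

Partition readings by region; compute ROUND(AVG(hour), 2) within each group.
HAVING: keep groups where ROUND(AVG(hour), 2) <= 15.
  central: ids {1} → ROUND(AVG(hour), 2)=2
  north: ids {2, 5, 8} → ROUND(AVG(hour), 2)=6.67
  south: ids {3, 4, 9} → ROUND(AVG(hour), 2)=16.33
  west: ids {6, 7} → ROUND(AVG(hour), 2)=16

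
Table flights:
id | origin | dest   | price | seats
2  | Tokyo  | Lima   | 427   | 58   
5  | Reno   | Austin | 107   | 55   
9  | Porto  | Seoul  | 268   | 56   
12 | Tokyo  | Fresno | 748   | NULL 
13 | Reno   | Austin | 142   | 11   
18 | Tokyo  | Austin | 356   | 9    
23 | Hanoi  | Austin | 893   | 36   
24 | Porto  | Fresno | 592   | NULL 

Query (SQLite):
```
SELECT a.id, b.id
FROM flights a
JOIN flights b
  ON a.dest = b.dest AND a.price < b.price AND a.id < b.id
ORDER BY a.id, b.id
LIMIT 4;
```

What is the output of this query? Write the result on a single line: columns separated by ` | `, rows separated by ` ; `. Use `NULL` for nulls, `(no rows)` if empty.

5 | 13 ; 5 | 18 ; 5 | 23 ; 13 | 18

Pairs (a,b) with same dest, a.price < b.price, a.id < b.id.
dest groups: Austin:{5,13,18,23} Fresno:{12,24} Lima:{2} Seoul:{9}
Ordered by (a.id, b.id); first 4.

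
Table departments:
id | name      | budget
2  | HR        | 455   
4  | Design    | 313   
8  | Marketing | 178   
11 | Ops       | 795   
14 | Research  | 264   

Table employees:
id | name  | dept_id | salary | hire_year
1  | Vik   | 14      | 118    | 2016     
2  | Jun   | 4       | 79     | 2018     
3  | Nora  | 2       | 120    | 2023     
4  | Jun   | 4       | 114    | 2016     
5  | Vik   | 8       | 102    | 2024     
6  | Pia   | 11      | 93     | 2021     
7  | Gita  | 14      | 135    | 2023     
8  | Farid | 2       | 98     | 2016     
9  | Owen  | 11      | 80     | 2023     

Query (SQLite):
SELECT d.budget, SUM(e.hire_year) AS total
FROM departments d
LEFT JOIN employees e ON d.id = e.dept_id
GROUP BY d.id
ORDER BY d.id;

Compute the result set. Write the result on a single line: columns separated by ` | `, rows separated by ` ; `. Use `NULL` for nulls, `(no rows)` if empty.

455 | 4039 ; 313 | 4034 ; 178 | 2024 ; 795 | 4044 ; 264 | 4039

LEFT JOIN keeps every departments row; unmatched ones get NULL for employees columns.
Group by departments.id and compute SUM(e.hire_year). SUM over an all-NULL group is NULL.
  2: ids {3, 8} → SUM(e.hire_year)=4039
  4: ids {2, 4} → SUM(e.hire_year)=4034
  8: ids {5} → SUM(e.hire_year)=2024
  11: ids {6, 9} → SUM(e.hire_year)=4044
  14: ids {1, 7} → SUM(e.hire_year)=4039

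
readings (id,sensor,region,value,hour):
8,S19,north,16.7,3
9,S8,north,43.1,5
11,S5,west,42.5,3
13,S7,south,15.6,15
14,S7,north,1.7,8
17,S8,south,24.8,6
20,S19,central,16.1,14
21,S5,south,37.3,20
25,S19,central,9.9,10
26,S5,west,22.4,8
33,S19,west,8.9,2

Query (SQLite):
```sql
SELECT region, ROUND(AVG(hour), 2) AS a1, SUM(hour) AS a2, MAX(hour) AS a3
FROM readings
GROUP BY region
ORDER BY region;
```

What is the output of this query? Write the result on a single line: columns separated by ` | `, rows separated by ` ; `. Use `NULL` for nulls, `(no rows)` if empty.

central | 12 | 24 | 14 ; north | 5.33 | 16 | 8 ; south | 13.67 | 41 | 20 ; west | 4.33 | 13 | 8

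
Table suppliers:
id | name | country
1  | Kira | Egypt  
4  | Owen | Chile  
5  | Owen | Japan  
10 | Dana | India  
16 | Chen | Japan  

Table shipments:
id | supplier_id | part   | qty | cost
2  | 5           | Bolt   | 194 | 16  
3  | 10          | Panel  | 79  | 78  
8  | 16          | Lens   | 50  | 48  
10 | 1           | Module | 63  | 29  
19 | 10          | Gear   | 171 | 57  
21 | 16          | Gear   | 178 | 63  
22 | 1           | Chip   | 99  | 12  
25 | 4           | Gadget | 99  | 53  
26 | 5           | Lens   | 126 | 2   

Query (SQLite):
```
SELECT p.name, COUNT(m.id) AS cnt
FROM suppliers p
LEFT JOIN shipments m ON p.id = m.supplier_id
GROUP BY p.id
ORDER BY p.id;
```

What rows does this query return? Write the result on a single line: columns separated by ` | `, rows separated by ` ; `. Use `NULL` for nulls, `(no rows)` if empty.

LEFT JOIN keeps every suppliers row; unmatched ones get NULL for shipments columns.
Group by suppliers.id and compute COUNT(m.id). COUNT(col) of an all-NULL group is 0.
  1: ids {10, 22} → COUNT(m.id)=2
  4: ids {25} → COUNT(m.id)=1
  5: ids {2, 26} → COUNT(m.id)=2
  10: ids {3, 19} → COUNT(m.id)=2
  16: ids {8, 21} → COUNT(m.id)=2

Kira | 2 ; Owen | 1 ; Owen | 2 ; Dana | 2 ; Chen | 2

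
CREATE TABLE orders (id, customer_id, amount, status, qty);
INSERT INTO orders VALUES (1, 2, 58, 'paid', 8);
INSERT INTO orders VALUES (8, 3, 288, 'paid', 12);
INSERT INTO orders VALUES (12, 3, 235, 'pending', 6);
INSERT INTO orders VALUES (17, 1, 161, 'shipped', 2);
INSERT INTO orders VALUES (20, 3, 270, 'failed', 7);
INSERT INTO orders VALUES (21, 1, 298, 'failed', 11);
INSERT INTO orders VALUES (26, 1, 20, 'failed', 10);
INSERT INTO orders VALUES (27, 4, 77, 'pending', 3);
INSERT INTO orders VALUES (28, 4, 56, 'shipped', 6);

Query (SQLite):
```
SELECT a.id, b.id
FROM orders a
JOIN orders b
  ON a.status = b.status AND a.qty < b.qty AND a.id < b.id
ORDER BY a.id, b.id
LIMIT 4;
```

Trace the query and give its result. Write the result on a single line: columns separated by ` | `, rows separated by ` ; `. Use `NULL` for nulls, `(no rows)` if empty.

1 | 8 ; 17 | 28 ; 20 | 21 ; 20 | 26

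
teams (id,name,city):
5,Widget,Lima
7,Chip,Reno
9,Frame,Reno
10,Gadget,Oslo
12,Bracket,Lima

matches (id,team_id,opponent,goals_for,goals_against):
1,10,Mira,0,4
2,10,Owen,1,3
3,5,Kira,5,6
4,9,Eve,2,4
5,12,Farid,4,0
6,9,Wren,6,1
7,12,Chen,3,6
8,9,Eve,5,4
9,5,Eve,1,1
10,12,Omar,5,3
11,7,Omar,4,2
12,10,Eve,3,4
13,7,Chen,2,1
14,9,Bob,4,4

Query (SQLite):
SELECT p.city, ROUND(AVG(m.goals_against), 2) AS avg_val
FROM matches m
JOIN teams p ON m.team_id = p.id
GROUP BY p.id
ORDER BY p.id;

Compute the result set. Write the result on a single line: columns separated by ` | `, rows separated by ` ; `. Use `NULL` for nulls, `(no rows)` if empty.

Lima | 3.5 ; Reno | 1.5 ; Reno | 3.25 ; Oslo | 3.67 ; Lima | 3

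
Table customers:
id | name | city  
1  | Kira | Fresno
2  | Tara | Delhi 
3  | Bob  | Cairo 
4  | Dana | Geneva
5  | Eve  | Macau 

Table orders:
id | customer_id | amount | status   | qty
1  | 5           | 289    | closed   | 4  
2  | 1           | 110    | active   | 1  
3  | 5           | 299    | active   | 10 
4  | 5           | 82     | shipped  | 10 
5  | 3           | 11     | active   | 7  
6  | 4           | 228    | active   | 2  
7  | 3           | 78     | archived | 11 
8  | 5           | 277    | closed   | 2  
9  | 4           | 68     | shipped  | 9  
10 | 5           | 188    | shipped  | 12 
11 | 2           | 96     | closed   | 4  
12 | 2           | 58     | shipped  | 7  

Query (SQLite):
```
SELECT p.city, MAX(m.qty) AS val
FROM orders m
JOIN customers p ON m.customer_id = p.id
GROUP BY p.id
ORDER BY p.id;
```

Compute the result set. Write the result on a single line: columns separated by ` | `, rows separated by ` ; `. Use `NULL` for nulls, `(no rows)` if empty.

Join each orders row to its customers via customer_id.
Group joined rows by customers.id; compute MAX(m.qty) per group.
  1: ids {2} → MAX(m.qty)=1
  2: ids {11, 12} → MAX(m.qty)=7
  3: ids {5, 7} → MAX(m.qty)=11
  4: ids {6, 9} → MAX(m.qty)=9
  5: ids {1, 3, 4, 8, 10} → MAX(m.qty)=12

Fresno | 1 ; Delhi | 7 ; Cairo | 11 ; Geneva | 9 ; Macau | 12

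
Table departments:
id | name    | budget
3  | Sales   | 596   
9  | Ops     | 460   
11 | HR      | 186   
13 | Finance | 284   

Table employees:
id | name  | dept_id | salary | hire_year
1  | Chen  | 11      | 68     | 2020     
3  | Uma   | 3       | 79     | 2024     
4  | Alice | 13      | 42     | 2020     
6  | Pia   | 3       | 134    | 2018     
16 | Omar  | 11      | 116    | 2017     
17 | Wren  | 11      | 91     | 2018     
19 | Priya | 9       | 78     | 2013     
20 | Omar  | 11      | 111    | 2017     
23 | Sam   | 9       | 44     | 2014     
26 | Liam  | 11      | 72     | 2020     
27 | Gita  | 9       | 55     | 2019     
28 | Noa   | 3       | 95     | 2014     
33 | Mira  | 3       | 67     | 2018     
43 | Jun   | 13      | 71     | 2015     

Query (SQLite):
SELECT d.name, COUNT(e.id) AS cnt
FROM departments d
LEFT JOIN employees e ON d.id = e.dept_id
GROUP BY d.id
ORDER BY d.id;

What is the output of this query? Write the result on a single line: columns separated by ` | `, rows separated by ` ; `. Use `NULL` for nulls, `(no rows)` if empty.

LEFT JOIN keeps every departments row; unmatched ones get NULL for employees columns.
Group by departments.id and compute COUNT(e.id). COUNT(col) of an all-NULL group is 0.
  3: ids {3, 6, 28, 33} → COUNT(e.id)=4
  9: ids {19, 23, 27} → COUNT(e.id)=3
  11: ids {1, 16, 17, 20, 26} → COUNT(e.id)=5
  13: ids {4, 43} → COUNT(e.id)=2

Sales | 4 ; Ops | 3 ; HR | 5 ; Finance | 2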